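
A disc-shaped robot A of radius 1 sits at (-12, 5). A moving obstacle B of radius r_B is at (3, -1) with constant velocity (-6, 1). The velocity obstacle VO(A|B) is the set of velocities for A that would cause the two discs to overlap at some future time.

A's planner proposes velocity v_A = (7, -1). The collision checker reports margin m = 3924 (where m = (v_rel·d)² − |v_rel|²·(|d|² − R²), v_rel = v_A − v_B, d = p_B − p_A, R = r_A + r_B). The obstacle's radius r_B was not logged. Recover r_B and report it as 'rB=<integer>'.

m = 3924
d = (15, -6);  v_rel = (13, -2),  |v_rel|² = 173
v_rel×d = (13)·(-6) − (-2)·(15) = -48
since m = R²·173 − (-48)²:  R² = (2304 + 3924) / 173 = 36
R = √36 = 6  ⇒  r_B = 6 − 1 = 5

rB=5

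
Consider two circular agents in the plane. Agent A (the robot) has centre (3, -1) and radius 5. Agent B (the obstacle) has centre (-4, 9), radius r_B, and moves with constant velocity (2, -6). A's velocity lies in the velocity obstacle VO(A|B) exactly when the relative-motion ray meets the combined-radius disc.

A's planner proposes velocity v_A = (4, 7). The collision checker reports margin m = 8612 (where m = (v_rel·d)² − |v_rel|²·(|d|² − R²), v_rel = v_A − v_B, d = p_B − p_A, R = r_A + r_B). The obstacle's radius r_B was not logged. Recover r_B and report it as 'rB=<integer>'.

m = 8612
d = (-7, 10);  v_rel = (2, 13),  |v_rel|² = 173
v_rel×d = (2)·(10) − (13)·(-7) = 111
since m = R²·173 − 111²:  R² = (12321 + 8612) / 173 = 121
R = √121 = 11  ⇒  r_B = 11 − 5 = 6

rB=6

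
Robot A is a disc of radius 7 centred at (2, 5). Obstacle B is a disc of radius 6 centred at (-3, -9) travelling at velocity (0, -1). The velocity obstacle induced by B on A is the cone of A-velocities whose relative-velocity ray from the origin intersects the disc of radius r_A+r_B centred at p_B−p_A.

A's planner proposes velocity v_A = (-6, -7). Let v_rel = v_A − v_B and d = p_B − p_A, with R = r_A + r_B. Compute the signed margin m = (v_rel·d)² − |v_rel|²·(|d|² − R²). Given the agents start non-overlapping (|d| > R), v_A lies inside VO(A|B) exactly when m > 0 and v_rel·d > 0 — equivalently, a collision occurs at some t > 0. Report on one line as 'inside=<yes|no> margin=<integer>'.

d = (-5, -14),  |d|² = 221;  R = 7+6 = 13,  c = 221−13² = 52
v_rel = (-6, -6),  |v_rel|² = 72;  v_rel·d = (-6)·(-5) + (-6)·(-14) = 114
72·t² − 228·t + 52 = 0  ⇒  m = 114² − 72·52 = 9252
m = 9252 > 0,  v_rel·d = 114 > 0  ⇒  inside

inside=yes margin=9252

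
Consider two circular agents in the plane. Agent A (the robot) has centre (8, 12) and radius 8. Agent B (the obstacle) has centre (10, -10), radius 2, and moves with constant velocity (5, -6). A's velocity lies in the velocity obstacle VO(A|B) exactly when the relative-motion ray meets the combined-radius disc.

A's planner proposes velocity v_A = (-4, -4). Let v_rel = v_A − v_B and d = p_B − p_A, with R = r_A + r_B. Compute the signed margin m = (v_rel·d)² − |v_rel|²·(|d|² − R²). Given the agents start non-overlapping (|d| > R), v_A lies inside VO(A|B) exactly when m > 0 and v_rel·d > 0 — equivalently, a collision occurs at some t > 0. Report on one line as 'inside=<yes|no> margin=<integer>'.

d = (2, -22),  |d|² = 488;  R = 8+2 = 10,  c = 488−10² = 388
v_rel = (-9, 2),  |v_rel|² = 85;  v_rel·d = (-9)·(2) + (2)·(-22) = -62
85·t² + 124·t + 388 = 0  ⇒  m = (-62)² − 85·388 = -29136
m = -29136 < 0,  v_rel·d = -62 < 0  ⇒  outside

inside=no margin=-29136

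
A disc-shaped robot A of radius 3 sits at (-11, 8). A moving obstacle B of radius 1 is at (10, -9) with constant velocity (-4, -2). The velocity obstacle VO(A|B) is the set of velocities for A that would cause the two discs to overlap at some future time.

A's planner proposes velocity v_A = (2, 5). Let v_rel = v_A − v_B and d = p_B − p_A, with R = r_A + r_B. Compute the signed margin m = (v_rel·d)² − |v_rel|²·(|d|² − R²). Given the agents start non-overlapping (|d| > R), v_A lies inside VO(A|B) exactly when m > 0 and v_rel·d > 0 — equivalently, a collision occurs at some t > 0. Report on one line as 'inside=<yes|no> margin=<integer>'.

d = (21, -17),  |d|² = 730;  R = 3+1 = 4,  c = 730−4² = 714
v_rel = (6, 7),  |v_rel|² = 85;  v_rel·d = (6)·(21) + (7)·(-17) = 7
85·t² − 14·t + 714 = 0  ⇒  m = 7² − 85·714 = -60641
m = -60641 < 0,  v_rel·d = 7 > 0  ⇒  outside

inside=no margin=-60641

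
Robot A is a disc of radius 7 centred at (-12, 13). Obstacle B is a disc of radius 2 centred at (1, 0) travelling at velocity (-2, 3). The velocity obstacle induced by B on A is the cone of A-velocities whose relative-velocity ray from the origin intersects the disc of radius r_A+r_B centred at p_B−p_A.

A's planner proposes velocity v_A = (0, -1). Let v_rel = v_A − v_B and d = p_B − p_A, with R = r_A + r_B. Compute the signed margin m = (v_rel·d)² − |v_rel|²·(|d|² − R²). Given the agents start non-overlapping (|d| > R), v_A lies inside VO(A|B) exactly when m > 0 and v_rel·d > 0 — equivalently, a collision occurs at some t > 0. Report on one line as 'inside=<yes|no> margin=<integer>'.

d = (13, -13),  |d|² = 338;  R = 7+2 = 9,  c = 338−9² = 257
v_rel = (2, -4),  |v_rel|² = 20;  v_rel·d = (2)·(13) + (-4)·(-13) = 78
20·t² − 156·t + 257 = 0  ⇒  m = 78² − 20·257 = 944
m = 944 > 0,  v_rel·d = 78 > 0  ⇒  inside

inside=yes margin=944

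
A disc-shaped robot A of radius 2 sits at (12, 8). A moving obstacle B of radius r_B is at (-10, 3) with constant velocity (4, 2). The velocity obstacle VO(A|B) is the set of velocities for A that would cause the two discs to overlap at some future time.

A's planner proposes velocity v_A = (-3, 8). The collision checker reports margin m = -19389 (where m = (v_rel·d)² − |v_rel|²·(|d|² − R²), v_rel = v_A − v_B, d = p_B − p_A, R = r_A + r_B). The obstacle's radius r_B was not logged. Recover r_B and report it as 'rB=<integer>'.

m = -19389
d = (-22, -5);  v_rel = (-7, 6),  |v_rel|² = 85
v_rel×d = (-7)·(-5) − (6)·(-22) = 167
since m = R²·85 − 167²:  R² = (27889 + -19389) / 85 = 100
R = √100 = 10  ⇒  r_B = 10 − 2 = 8

rB=8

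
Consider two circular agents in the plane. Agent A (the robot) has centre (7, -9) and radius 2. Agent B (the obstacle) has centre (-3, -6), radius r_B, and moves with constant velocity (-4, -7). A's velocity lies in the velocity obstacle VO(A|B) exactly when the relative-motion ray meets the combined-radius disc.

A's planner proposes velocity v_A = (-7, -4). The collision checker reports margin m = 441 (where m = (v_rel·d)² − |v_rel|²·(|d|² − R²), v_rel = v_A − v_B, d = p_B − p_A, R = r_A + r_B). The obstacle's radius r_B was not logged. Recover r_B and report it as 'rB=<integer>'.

m = 441
d = (-10, 3);  v_rel = (-3, 3),  |v_rel|² = 18
v_rel×d = (-3)·(3) − (3)·(-10) = 21
since m = R²·18 − 21²:  R² = (441 + 441) / 18 = 49
R = √49 = 7  ⇒  r_B = 7 − 2 = 5

rB=5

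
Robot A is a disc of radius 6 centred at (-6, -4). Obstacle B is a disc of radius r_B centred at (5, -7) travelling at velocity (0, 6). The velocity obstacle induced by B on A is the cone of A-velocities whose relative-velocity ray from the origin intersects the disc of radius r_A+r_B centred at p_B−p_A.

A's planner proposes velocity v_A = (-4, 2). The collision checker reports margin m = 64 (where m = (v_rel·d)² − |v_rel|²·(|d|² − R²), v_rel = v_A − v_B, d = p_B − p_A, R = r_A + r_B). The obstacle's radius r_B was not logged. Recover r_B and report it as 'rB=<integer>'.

m = 64
d = (11, -3);  v_rel = (-4, -4),  |v_rel|² = 32
v_rel×d = (-4)·(-3) − (-4)·(11) = 56
since m = R²·32 − 56²:  R² = (3136 + 64) / 32 = 100
R = √100 = 10  ⇒  r_B = 10 − 6 = 4

rB=4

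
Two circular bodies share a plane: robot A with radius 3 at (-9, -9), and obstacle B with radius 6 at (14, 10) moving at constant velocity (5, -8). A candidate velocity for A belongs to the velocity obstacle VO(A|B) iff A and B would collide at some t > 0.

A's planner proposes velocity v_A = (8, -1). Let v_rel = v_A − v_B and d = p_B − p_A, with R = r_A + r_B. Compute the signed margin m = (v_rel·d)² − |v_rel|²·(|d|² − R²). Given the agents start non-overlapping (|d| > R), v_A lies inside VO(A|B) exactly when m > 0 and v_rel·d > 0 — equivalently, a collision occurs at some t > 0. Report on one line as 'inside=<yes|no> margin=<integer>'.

d = (23, 19),  |d|² = 890;  R = 3+6 = 9,  c = 890−9² = 809
v_rel = (3, 7),  |v_rel|² = 58;  v_rel·d = (3)·(23) + (7)·(19) = 202
58·t² − 404·t + 809 = 0  ⇒  m = 202² − 58·809 = -6118
m = -6118 < 0,  v_rel·d = 202 > 0  ⇒  outside

inside=no margin=-6118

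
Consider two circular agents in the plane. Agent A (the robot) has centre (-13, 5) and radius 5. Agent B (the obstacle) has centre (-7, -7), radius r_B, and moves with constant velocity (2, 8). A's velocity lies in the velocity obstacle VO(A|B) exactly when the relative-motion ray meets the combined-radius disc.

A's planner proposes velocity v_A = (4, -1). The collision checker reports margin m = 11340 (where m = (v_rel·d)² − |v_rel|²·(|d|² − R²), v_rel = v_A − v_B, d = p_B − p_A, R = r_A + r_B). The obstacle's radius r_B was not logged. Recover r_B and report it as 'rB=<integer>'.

m = 11340
d = (6, -12);  v_rel = (2, -9),  |v_rel|² = 85
v_rel×d = (2)·(-12) − (-9)·(6) = 30
since m = R²·85 − 30²:  R² = (900 + 11340) / 85 = 144
R = √144 = 12  ⇒  r_B = 12 − 5 = 7

rB=7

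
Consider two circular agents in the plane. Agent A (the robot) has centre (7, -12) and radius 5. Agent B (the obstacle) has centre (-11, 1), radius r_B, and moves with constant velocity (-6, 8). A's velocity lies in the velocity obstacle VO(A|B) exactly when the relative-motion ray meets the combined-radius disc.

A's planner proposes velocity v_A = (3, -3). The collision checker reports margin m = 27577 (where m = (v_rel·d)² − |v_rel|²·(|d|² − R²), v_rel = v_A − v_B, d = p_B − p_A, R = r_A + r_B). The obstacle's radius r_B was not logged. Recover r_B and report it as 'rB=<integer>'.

m = 27577
d = (-18, 13);  v_rel = (9, -11),  |v_rel|² = 202
v_rel×d = (9)·(13) − (-11)·(-18) = -81
since m = R²·202 − (-81)²:  R² = (6561 + 27577) / 202 = 169
R = √169 = 13  ⇒  r_B = 13 − 5 = 8

rB=8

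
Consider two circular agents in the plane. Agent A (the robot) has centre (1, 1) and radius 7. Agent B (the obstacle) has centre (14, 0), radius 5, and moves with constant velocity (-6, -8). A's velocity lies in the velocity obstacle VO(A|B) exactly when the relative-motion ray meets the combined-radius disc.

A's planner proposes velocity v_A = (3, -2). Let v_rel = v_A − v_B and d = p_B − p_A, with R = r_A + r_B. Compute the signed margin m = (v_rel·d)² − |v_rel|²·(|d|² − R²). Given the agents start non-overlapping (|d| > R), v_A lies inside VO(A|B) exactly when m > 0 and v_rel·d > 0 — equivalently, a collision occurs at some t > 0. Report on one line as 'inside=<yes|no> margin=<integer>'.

d = (13, -1),  |d|² = 170;  R = 7+5 = 12,  c = 170−12² = 26
v_rel = (9, 6),  |v_rel|² = 117;  v_rel·d = (9)·(13) + (6)·(-1) = 111
117·t² − 222·t + 26 = 0  ⇒  m = 111² − 117·26 = 9279
m = 9279 > 0,  v_rel·d = 111 > 0  ⇒  inside

inside=yes margin=9279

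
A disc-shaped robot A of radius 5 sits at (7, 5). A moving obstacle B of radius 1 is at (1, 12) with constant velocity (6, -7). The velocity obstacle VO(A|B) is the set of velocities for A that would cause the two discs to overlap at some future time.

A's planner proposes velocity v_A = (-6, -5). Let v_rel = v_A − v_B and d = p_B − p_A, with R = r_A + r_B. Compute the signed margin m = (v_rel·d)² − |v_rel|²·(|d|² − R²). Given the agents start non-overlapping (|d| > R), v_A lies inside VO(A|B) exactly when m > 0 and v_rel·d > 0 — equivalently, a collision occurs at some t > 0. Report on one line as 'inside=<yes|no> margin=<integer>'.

d = (-6, 7),  |d|² = 85;  R = 5+1 = 6,  c = 85−6² = 49
v_rel = (-12, 2),  |v_rel|² = 148;  v_rel·d = (-12)·(-6) + (2)·(7) = 86
148·t² − 172·t + 49 = 0  ⇒  m = 86² − 148·49 = 144
m = 144 > 0,  v_rel·d = 86 > 0  ⇒  inside

inside=yes margin=144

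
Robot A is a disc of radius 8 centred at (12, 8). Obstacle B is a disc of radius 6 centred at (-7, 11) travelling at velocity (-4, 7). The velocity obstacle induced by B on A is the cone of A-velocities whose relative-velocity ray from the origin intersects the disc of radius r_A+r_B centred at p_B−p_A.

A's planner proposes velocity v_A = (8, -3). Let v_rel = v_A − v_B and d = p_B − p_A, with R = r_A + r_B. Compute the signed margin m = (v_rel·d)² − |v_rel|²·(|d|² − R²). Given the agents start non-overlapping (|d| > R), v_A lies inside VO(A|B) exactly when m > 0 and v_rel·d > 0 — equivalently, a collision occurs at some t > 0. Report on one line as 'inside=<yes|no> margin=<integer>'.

d = (-19, 3),  |d|² = 370;  R = 8+6 = 14,  c = 370−14² = 174
v_rel = (12, -10),  |v_rel|² = 244;  v_rel·d = (12)·(-19) + (-10)·(3) = -258
244·t² + 516·t + 174 = 0  ⇒  m = (-258)² − 244·174 = 24108
m = 24108 > 0,  v_rel·d = -258 < 0  ⇒  outside

inside=no margin=24108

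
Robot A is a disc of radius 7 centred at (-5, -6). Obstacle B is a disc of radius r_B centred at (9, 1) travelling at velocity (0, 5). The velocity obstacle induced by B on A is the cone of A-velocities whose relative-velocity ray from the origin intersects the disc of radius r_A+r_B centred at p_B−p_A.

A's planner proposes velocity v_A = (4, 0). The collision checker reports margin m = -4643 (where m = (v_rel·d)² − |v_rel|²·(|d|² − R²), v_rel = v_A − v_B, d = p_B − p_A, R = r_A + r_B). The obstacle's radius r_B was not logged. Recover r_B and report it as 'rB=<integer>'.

m = -4643
d = (14, 7);  v_rel = (4, -5),  |v_rel|² = 41
v_rel×d = (4)·(7) − (-5)·(14) = 98
since m = R²·41 − 98²:  R² = (9604 + -4643) / 41 = 121
R = √121 = 11  ⇒  r_B = 11 − 7 = 4

rB=4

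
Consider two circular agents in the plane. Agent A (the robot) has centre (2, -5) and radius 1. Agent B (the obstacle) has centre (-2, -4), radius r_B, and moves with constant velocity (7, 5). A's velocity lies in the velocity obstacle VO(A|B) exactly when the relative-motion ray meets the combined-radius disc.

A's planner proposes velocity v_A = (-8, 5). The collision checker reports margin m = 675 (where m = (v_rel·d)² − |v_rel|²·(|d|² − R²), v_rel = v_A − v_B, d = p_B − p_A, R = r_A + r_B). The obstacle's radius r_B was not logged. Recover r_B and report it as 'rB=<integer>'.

m = 675
d = (-4, 1);  v_rel = (-15, 0),  |v_rel|² = 225
v_rel×d = (-15)·(1) − (0)·(-4) = -15
since m = R²·225 − (-15)²:  R² = (225 + 675) / 225 = 4
R = √4 = 2  ⇒  r_B = 2 − 1 = 1

rB=1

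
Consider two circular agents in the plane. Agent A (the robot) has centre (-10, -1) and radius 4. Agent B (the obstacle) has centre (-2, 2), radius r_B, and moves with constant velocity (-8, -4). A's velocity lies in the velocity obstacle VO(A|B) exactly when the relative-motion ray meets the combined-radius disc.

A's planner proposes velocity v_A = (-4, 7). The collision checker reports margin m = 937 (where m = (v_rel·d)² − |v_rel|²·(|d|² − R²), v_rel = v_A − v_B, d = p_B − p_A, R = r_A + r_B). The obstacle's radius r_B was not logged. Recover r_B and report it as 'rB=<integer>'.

m = 937
d = (8, 3);  v_rel = (4, 11),  |v_rel|² = 137
v_rel×d = (4)·(3) − (11)·(8) = -76
since m = R²·137 − (-76)²:  R² = (5776 + 937) / 137 = 49
R = √49 = 7  ⇒  r_B = 7 − 4 = 3

rB=3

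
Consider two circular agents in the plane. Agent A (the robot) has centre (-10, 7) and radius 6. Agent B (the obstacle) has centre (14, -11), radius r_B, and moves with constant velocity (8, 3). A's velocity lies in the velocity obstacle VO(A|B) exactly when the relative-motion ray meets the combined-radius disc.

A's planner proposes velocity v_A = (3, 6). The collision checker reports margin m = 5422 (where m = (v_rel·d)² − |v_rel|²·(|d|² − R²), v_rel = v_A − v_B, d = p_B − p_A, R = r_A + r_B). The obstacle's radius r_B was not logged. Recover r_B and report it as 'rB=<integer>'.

m = 5422
d = (24, -18);  v_rel = (-5, 3),  |v_rel|² = 34
v_rel×d = (-5)·(-18) − (3)·(24) = 18
since m = R²·34 − 18²:  R² = (324 + 5422) / 34 = 169
R = √169 = 13  ⇒  r_B = 13 − 6 = 7

rB=7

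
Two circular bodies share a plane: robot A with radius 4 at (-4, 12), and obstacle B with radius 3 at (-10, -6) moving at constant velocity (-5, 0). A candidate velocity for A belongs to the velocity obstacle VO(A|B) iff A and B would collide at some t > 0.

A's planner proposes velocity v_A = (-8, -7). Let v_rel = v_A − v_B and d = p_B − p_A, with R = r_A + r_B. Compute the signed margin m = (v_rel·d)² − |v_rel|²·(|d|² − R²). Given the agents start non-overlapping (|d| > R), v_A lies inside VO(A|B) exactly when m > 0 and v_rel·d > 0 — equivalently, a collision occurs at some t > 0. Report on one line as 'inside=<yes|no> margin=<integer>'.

d = (-6, -18),  |d|² = 360;  R = 4+3 = 7,  c = 360−7² = 311
v_rel = (-3, -7),  |v_rel|² = 58;  v_rel·d = (-3)·(-6) + (-7)·(-18) = 144
58·t² − 288·t + 311 = 0  ⇒  m = 144² − 58·311 = 2698
m = 2698 > 0,  v_rel·d = 144 > 0  ⇒  inside

inside=yes margin=2698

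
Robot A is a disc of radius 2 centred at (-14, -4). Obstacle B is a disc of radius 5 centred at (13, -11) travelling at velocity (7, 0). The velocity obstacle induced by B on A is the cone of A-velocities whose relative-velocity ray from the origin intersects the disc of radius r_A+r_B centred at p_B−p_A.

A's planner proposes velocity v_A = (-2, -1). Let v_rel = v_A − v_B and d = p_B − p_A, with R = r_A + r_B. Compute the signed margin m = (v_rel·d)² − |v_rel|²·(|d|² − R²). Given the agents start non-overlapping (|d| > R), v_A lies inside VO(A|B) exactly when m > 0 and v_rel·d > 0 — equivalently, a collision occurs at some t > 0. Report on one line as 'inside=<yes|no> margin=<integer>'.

d = (27, -7),  |d|² = 778;  R = 2+5 = 7,  c = 778−7² = 729
v_rel = (-9, -1),  |v_rel|² = 82;  v_rel·d = (-9)·(27) + (-1)·(-7) = -236
82·t² + 472·t + 729 = 0  ⇒  m = (-236)² − 82·729 = -4082
m = -4082 < 0,  v_rel·d = -236 < 0  ⇒  outside

inside=no margin=-4082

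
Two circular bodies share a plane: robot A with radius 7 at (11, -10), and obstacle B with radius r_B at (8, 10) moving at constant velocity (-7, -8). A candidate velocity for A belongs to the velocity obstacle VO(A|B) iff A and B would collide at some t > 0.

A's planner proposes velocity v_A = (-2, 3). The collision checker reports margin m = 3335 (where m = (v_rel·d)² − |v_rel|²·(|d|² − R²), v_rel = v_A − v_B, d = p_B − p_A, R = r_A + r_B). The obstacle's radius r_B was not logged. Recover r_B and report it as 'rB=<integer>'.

m = 3335
d = (-3, 20);  v_rel = (5, 11),  |v_rel|² = 146
v_rel×d = (5)·(20) − (11)·(-3) = 133
since m = R²·146 − 133²:  R² = (17689 + 3335) / 146 = 144
R = √144 = 12  ⇒  r_B = 12 − 7 = 5

rB=5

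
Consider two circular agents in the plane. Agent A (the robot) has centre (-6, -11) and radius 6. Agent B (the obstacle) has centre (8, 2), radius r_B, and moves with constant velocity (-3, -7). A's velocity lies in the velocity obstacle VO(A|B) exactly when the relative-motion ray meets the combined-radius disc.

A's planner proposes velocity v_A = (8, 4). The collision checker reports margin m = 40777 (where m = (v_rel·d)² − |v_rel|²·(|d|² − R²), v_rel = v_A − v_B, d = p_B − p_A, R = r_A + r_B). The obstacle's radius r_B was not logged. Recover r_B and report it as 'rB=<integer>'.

m = 40777
d = (14, 13);  v_rel = (11, 11),  |v_rel|² = 242
v_rel×d = (11)·(13) − (11)·(14) = -11
since m = R²·242 − (-11)²:  R² = (121 + 40777) / 242 = 169
R = √169 = 13  ⇒  r_B = 13 − 6 = 7

rB=7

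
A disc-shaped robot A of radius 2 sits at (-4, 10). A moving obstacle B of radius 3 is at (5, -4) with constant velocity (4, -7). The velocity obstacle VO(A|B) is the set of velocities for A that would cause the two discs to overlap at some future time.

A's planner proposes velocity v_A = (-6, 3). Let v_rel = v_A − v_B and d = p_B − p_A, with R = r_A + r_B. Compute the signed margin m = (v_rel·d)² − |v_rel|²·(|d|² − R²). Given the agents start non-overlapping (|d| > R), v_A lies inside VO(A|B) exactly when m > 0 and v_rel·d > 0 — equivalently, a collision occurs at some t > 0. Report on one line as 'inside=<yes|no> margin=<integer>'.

d = (9, -14),  |d|² = 277;  R = 2+3 = 5,  c = 277−5² = 252
v_rel = (-10, 10),  |v_rel|² = 200;  v_rel·d = (-10)·(9) + (10)·(-14) = -230
200·t² + 460·t + 252 = 0  ⇒  m = (-230)² − 200·252 = 2500
m = 2500 > 0,  v_rel·d = -230 < 0  ⇒  outside

inside=no margin=2500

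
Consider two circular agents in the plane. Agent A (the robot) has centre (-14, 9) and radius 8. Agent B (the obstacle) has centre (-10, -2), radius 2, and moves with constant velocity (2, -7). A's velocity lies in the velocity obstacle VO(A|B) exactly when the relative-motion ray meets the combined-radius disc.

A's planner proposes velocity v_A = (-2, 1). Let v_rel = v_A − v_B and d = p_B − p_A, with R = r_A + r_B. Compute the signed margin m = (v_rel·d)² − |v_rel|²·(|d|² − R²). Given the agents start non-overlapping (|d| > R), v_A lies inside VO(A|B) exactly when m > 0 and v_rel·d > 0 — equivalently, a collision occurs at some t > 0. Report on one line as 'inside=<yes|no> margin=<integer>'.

d = (4, -11),  |d|² = 137;  R = 8+2 = 10,  c = 137−10² = 37
v_rel = (-4, 8),  |v_rel|² = 80;  v_rel·d = (-4)·(4) + (8)·(-11) = -104
80·t² + 208·t + 37 = 0  ⇒  m = (-104)² − 80·37 = 7856
m = 7856 > 0,  v_rel·d = -104 < 0  ⇒  outside

inside=no margin=7856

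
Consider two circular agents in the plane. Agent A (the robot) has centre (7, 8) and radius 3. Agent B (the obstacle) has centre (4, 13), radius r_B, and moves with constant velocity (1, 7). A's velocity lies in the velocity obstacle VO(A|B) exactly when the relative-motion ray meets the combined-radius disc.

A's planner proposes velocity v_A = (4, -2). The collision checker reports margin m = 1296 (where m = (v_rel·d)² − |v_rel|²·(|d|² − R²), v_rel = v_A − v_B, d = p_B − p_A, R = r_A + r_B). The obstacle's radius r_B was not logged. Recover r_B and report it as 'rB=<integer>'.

m = 1296
d = (-3, 5);  v_rel = (3, -9),  |v_rel|² = 90
v_rel×d = (3)·(5) − (-9)·(-3) = -12
since m = R²·90 − (-12)²:  R² = (144 + 1296) / 90 = 16
R = √16 = 4  ⇒  r_B = 4 − 3 = 1

rB=1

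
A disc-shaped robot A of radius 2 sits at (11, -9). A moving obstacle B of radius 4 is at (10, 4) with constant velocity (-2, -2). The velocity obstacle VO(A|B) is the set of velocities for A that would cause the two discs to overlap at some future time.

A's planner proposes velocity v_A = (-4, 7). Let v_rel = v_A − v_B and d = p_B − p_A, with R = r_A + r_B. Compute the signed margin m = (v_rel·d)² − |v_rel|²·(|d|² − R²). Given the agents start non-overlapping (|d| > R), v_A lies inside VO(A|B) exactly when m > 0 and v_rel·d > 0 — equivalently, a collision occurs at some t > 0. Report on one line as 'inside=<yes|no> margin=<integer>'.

d = (-1, 13),  |d|² = 170;  R = 2+4 = 6,  c = 170−6² = 134
v_rel = (-2, 9),  |v_rel|² = 85;  v_rel·d = (-2)·(-1) + (9)·(13) = 119
85·t² − 238·t + 134 = 0  ⇒  m = 119² − 85·134 = 2771
m = 2771 > 0,  v_rel·d = 119 > 0  ⇒  inside

inside=yes margin=2771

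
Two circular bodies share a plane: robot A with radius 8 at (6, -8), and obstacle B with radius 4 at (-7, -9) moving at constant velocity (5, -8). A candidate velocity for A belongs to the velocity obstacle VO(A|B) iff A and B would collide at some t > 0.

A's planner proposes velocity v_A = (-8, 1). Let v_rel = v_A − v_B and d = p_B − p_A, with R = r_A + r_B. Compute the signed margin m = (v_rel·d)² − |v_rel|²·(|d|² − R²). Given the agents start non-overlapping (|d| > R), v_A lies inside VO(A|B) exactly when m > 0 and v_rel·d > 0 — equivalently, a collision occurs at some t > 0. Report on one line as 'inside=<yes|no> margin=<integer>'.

d = (-13, -1),  |d|² = 170;  R = 8+4 = 12,  c = 170−12² = 26
v_rel = (-13, 9),  |v_rel|² = 250;  v_rel·d = (-13)·(-13) + (9)·(-1) = 160
250·t² − 320·t + 26 = 0  ⇒  m = 160² − 250·26 = 19100
m = 19100 > 0,  v_rel·d = 160 > 0  ⇒  inside

inside=yes margin=19100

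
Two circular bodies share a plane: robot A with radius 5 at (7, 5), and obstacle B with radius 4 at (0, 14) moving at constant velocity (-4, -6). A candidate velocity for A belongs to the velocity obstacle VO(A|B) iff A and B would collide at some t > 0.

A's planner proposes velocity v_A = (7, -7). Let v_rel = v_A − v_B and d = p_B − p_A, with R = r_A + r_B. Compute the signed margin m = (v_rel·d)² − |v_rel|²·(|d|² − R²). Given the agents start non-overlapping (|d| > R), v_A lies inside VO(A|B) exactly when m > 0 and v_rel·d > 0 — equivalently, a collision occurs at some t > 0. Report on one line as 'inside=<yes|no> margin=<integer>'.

d = (-7, 9),  |d|² = 130;  R = 5+4 = 9,  c = 130−9² = 49
v_rel = (11, -1),  |v_rel|² = 122;  v_rel·d = (11)·(-7) + (-1)·(9) = -86
122·t² + 172·t + 49 = 0  ⇒  m = (-86)² − 122·49 = 1418
m = 1418 > 0,  v_rel·d = -86 < 0  ⇒  outside

inside=no margin=1418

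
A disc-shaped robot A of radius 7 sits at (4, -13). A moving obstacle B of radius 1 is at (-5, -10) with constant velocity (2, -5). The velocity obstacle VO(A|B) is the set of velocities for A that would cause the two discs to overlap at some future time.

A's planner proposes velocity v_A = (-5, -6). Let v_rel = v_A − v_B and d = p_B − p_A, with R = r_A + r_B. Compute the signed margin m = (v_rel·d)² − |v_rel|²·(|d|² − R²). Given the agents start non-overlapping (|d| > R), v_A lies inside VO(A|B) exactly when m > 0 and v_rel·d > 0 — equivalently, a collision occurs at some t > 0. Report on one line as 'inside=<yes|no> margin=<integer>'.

d = (-9, 3),  |d|² = 90;  R = 7+1 = 8,  c = 90−8² = 26
v_rel = (-7, -1),  |v_rel|² = 50;  v_rel·d = (-7)·(-9) + (-1)·(3) = 60
50·t² − 120·t + 26 = 0  ⇒  m = 60² − 50·26 = 2300
m = 2300 > 0,  v_rel·d = 60 > 0  ⇒  inside

inside=yes margin=2300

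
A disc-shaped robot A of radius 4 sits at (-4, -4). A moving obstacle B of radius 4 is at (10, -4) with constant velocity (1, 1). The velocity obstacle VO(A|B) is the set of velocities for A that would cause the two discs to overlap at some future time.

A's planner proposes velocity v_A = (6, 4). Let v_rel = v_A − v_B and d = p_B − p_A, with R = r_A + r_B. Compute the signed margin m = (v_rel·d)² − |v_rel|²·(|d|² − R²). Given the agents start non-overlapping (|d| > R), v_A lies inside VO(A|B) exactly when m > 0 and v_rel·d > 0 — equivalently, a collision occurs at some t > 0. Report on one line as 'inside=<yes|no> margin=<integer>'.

d = (14, 0),  |d|² = 196;  R = 4+4 = 8,  c = 196−8² = 132
v_rel = (5, 3),  |v_rel|² = 34;  v_rel·d = (5)·(14) + (3)·(0) = 70
34·t² − 140·t + 132 = 0  ⇒  m = 70² − 34·132 = 412
m = 412 > 0,  v_rel·d = 70 > 0  ⇒  inside

inside=yes margin=412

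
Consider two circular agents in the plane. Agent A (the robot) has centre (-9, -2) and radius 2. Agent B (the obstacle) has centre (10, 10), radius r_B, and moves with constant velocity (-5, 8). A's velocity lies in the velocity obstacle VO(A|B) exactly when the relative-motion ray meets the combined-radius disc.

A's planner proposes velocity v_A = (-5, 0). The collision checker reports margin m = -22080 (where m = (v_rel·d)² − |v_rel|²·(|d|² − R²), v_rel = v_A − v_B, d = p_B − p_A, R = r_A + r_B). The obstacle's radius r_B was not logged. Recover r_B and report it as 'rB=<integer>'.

m = -22080
d = (19, 12);  v_rel = (0, -8),  |v_rel|² = 64
v_rel×d = (0)·(12) − (-8)·(19) = 152
since m = R²·64 − 152²:  R² = (23104 + -22080) / 64 = 16
R = √16 = 4  ⇒  r_B = 4 − 2 = 2

rB=2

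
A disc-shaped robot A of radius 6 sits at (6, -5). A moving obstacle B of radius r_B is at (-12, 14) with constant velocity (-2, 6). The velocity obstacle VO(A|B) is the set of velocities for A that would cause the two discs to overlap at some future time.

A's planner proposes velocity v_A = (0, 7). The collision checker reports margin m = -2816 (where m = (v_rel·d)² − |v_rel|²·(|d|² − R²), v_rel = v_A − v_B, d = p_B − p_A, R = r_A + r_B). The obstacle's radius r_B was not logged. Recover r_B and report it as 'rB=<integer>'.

m = -2816
d = (-18, 19);  v_rel = (2, 1),  |v_rel|² = 5
v_rel×d = (2)·(19) − (1)·(-18) = 56
since m = R²·5 − 56²:  R² = (3136 + -2816) / 5 = 64
R = √64 = 8  ⇒  r_B = 8 − 6 = 2

rB=2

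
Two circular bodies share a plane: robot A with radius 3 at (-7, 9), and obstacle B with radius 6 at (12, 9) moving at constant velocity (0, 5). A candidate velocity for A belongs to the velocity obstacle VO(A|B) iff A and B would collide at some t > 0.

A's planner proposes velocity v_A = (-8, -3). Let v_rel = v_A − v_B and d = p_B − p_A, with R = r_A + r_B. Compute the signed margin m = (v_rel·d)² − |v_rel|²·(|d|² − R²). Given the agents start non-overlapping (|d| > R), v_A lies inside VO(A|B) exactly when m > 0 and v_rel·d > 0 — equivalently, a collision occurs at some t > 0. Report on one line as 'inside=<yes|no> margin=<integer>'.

d = (19, 0),  |d|² = 361;  R = 3+6 = 9,  c = 361−9² = 280
v_rel = (-8, -8),  |v_rel|² = 128;  v_rel·d = (-8)·(19) + (-8)·(0) = -152
128·t² + 304·t + 280 = 0  ⇒  m = (-152)² − 128·280 = -12736
m = -12736 < 0,  v_rel·d = -152 < 0  ⇒  outside

inside=no margin=-12736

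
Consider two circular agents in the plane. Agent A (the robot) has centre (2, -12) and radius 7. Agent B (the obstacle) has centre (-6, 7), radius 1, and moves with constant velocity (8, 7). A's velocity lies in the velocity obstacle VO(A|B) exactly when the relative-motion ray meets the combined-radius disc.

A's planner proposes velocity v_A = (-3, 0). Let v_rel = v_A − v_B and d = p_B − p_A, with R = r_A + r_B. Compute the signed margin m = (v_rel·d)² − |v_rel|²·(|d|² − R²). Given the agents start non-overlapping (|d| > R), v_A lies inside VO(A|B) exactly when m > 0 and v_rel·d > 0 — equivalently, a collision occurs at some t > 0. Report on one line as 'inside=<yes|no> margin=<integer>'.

d = (-8, 19),  |d|² = 425;  R = 7+1 = 8,  c = 425−8² = 361
v_rel = (-11, -7),  |v_rel|² = 170;  v_rel·d = (-11)·(-8) + (-7)·(19) = -45
170·t² + 90·t + 361 = 0  ⇒  m = (-45)² − 170·361 = -59345
m = -59345 < 0,  v_rel·d = -45 < 0  ⇒  outside

inside=no margin=-59345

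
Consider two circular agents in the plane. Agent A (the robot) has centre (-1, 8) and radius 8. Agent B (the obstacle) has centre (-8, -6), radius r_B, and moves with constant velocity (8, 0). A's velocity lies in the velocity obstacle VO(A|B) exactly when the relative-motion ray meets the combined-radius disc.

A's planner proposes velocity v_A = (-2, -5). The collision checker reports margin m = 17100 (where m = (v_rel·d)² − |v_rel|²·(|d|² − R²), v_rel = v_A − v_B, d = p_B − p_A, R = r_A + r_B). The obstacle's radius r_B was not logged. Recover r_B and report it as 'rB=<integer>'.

m = 17100
d = (-7, -14);  v_rel = (-10, -5),  |v_rel|² = 125
v_rel×d = (-10)·(-14) − (-5)·(-7) = 105
since m = R²·125 − 105²:  R² = (11025 + 17100) / 125 = 225
R = √225 = 15  ⇒  r_B = 15 − 8 = 7

rB=7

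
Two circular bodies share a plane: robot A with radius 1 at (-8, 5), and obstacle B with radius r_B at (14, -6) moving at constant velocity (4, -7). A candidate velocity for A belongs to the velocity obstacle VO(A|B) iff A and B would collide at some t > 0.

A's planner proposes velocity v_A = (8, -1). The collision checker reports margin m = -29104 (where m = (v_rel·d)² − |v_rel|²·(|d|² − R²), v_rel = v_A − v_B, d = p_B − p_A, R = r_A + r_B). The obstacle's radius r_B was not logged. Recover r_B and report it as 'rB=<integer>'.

m = -29104
d = (22, -11);  v_rel = (4, 6),  |v_rel|² = 52
v_rel×d = (4)·(-11) − (6)·(22) = -176
since m = R²·52 − (-176)²:  R² = (30976 + -29104) / 52 = 36
R = √36 = 6  ⇒  r_B = 6 − 1 = 5

rB=5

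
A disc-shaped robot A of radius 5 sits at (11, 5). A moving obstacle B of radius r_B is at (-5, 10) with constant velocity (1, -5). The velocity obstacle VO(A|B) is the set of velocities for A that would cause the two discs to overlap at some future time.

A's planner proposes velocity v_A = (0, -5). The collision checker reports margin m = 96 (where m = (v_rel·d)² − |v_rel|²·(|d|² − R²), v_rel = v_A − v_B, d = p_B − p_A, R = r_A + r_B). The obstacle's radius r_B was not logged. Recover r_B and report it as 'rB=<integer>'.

m = 96
d = (-16, 5);  v_rel = (-1, 0),  |v_rel|² = 1
v_rel×d = (-1)·(5) − (0)·(-16) = -5
since m = R²·1 − (-5)²:  R² = (25 + 96) / 1 = 121
R = √121 = 11  ⇒  r_B = 11 − 5 = 6

rB=6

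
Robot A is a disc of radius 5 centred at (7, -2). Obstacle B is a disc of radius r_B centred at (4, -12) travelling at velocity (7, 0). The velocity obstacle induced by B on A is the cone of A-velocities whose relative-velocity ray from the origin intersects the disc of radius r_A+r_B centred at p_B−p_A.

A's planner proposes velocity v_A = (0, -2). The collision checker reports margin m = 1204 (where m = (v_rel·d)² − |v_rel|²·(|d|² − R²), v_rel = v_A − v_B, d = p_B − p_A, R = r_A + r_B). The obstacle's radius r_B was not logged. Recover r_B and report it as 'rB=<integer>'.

m = 1204
d = (-3, -10);  v_rel = (-7, -2),  |v_rel|² = 53
v_rel×d = (-7)·(-10) − (-2)·(-3) = 64
since m = R²·53 − 64²:  R² = (4096 + 1204) / 53 = 100
R = √100 = 10  ⇒  r_B = 10 − 5 = 5

rB=5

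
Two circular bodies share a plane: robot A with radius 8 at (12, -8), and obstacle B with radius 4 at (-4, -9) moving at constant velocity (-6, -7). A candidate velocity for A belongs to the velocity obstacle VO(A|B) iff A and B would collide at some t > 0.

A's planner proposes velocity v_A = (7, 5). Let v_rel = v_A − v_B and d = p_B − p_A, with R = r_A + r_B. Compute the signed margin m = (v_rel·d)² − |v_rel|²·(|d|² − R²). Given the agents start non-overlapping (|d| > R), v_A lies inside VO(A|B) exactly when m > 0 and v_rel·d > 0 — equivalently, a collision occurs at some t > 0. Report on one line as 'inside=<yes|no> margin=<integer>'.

d = (-16, -1),  |d|² = 257;  R = 8+4 = 12,  c = 257−12² = 113
v_rel = (13, 12),  |v_rel|² = 313;  v_rel·d = (13)·(-16) + (12)·(-1) = -220
313·t² + 440·t + 113 = 0  ⇒  m = (-220)² − 313·113 = 13031
m = 13031 > 0,  v_rel·d = -220 < 0  ⇒  outside

inside=no margin=13031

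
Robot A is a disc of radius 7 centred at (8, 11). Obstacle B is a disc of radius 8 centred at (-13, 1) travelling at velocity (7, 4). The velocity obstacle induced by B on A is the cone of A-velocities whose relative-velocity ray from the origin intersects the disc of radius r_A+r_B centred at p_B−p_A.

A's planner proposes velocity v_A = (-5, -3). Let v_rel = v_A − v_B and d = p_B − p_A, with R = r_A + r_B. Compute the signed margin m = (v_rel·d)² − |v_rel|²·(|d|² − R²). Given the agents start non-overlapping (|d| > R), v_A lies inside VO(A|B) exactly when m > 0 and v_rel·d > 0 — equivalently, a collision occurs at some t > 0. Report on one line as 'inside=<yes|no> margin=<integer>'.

d = (-21, -10),  |d|² = 541;  R = 7+8 = 15,  c = 541−15² = 316
v_rel = (-12, -7),  |v_rel|² = 193;  v_rel·d = (-12)·(-21) + (-7)·(-10) = 322
193·t² − 644·t + 316 = 0  ⇒  m = 322² − 193·316 = 42696
m = 42696 > 0,  v_rel·d = 322 > 0  ⇒  inside

inside=yes margin=42696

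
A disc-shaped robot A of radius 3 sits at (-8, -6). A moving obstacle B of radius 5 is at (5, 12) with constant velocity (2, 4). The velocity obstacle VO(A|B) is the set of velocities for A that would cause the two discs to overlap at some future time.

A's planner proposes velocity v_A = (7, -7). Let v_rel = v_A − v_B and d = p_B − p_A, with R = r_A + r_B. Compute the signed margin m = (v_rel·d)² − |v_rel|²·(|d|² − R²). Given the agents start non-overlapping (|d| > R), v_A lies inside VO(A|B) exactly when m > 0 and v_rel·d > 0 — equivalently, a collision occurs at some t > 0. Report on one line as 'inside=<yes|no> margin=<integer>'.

d = (13, 18),  |d|² = 493;  R = 3+5 = 8,  c = 493−8² = 429
v_rel = (5, -11),  |v_rel|² = 146;  v_rel·d = (5)·(13) + (-11)·(18) = -133
146·t² + 266·t + 429 = 0  ⇒  m = (-133)² − 146·429 = -44945
m = -44945 < 0,  v_rel·d = -133 < 0  ⇒  outside

inside=no margin=-44945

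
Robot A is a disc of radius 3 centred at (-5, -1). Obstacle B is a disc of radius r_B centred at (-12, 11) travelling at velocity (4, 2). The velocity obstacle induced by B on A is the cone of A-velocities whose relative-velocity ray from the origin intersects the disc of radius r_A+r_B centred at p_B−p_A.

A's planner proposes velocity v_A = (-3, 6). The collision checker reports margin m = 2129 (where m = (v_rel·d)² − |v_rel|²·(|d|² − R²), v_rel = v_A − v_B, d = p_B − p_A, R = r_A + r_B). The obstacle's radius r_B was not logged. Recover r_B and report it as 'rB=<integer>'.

m = 2129
d = (-7, 12);  v_rel = (-7, 4),  |v_rel|² = 65
v_rel×d = (-7)·(12) − (4)·(-7) = -56
since m = R²·65 − (-56)²:  R² = (3136 + 2129) / 65 = 81
R = √81 = 9  ⇒  r_B = 9 − 3 = 6

rB=6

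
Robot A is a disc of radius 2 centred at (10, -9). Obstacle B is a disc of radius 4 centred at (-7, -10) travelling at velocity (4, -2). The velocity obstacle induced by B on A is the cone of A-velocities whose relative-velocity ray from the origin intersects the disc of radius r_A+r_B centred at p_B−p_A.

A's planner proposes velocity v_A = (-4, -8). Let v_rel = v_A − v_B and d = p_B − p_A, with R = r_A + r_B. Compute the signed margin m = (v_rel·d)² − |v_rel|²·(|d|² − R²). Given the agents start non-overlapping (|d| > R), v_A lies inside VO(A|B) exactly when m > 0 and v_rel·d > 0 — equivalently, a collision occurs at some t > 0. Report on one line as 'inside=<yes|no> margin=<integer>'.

d = (-17, -1),  |d|² = 290;  R = 2+4 = 6,  c = 290−6² = 254
v_rel = (-8, -6),  |v_rel|² = 100;  v_rel·d = (-8)·(-17) + (-6)·(-1) = 142
100·t² − 284·t + 254 = 0  ⇒  m = 142² − 100·254 = -5236
m = -5236 < 0,  v_rel·d = 142 > 0  ⇒  outside

inside=no margin=-5236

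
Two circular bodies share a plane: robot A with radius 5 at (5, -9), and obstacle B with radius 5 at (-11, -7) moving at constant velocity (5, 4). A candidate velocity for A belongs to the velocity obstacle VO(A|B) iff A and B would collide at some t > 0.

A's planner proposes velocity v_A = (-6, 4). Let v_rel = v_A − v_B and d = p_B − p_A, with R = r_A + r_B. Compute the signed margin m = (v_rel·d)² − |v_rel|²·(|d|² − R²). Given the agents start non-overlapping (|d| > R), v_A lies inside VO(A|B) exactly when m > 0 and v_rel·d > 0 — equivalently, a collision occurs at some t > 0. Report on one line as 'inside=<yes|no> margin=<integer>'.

d = (-16, 2),  |d|² = 260;  R = 5+5 = 10,  c = 260−10² = 160
v_rel = (-11, 0),  |v_rel|² = 121;  v_rel·d = (-11)·(-16) + (0)·(2) = 176
121·t² − 352·t + 160 = 0  ⇒  m = 176² − 121·160 = 11616
m = 11616 > 0,  v_rel·d = 176 > 0  ⇒  inside

inside=yes margin=11616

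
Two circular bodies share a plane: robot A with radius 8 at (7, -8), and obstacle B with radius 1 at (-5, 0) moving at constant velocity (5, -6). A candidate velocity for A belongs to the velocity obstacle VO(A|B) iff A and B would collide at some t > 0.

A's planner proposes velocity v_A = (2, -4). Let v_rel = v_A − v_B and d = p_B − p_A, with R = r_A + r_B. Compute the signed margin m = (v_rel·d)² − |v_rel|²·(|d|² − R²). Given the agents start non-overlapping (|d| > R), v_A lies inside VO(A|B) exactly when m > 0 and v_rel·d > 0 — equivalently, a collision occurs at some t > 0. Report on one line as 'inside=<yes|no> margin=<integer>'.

d = (-12, 8),  |d|² = 208;  R = 8+1 = 9,  c = 208−9² = 127
v_rel = (-3, 2),  |v_rel|² = 13;  v_rel·d = (-3)·(-12) + (2)·(8) = 52
13·t² − 104·t + 127 = 0  ⇒  m = 52² − 13·127 = 1053
m = 1053 > 0,  v_rel·d = 52 > 0  ⇒  inside

inside=yes margin=1053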